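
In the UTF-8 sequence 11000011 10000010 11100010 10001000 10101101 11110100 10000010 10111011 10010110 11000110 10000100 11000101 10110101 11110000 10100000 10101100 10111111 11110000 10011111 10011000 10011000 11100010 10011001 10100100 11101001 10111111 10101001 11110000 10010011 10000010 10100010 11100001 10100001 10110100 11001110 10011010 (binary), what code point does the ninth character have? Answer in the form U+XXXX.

Offset 0: leading byte 0xC3 = 11000011 → 2-byte char #1 = C3 82.
Offset 2: leading byte 0xE2 = 11100010 → 3-byte char #2 = E2 88 AD.
Offset 5: leading byte 0xF4 = 11110100 → 4-byte char #3 = F4 82 BB 96.
Offset 9: leading byte 0xC6 = 11000110 → 2-byte char #4 = C6 84.
Offset 11: leading byte 0xC5 = 11000101 → 2-byte char #5 = C5 B5.
Offset 13: leading byte 0xF0 = 11110000 → 4-byte char #6 = F0 A0 AC BF.
Offset 17: leading byte 0xF0 = 11110000 → 4-byte char #7 = F0 9F 98 98.
Offset 21: leading byte 0xE2 = 11100010 → 3-byte char #8 = E2 99 A4.
Offset 24: leading byte 0xE9 = 11101001 → 3-byte char #9 = E9 BF A9.
Leading byte 0xE9 = 11101001 matches 1110xxxx → 3-byte sequence.
Byte 1: 0xE9 = 11101001, payload 1001 (4 bits).
Byte 2: 0xBF = 10111111 (10xxxxxx ✓), payload 111111.
Byte 3: 0xA9 = 10101001 (10xxxxxx ✓), payload 101001.
Concatenate: 1001111111101001 = 0x9FE9 (16 bits → U+9FE9).

U+9FE9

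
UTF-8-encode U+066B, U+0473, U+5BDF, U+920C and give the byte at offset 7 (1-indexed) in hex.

0x9F

1-indexed offset 7 is 0-indexed offset 6.
U+066B → 2-byte form D9 AB at offsets 0–1.
U+0473 → 2-byte form D1 B3 at offsets 2–3.
U+5BDF → 3-byte form E5 AF 9F at offsets 4–6.
Offset 6 falls in char 3's range; it's byte 3 of E5 AF 9F = 0x9F.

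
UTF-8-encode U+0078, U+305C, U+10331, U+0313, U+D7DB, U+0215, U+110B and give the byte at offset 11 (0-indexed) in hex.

0x9F

U+0078 → 1-byte form 78 at offsets 0–0.
U+305C → 3-byte form E3 81 9C at offsets 1–3.
U+10331 → 4-byte form F0 90 8C B1 at offsets 4–7.
U+0313 → 2-byte form CC 93 at offsets 8–9.
U+D7DB → 3-byte form ED 9F 9B at offsets 10–12.
Offset 11 falls in char 5's range; it's byte 2 of ED 9F 9B = 0x9F.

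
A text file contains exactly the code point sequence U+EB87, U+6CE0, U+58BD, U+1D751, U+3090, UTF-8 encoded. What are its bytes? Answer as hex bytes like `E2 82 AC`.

U+EB87: 3-byte form → EE AE 87.
U+6CE0: 3-byte form → E6 B3 A0.
U+58BD: 3-byte form → E5 A2 BD.
U+1D751: 4-byte form → F0 9D 9D 91.
U+3090: 3-byte form → E3 82 90.
Concatenated (16 bytes): EE AE 87 E6 B3 A0 E5 A2 BD F0 9D 9D 91 E3 82 90.

EE AE 87 E6 B3 A0 E5 A2 BD F0 9D 9D 91 E3 82 90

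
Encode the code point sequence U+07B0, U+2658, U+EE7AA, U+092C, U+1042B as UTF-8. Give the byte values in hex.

DE B0 E2 99 98 F3 AE 9E AA E0 A4 AC F0 90 90 AB

U+07B0: 2-byte form → DE B0.
U+2658: 3-byte form → E2 99 98.
U+EE7AA: 4-byte form → F3 AE 9E AA.
U+092C: 3-byte form → E0 A4 AC.
U+1042B: 4-byte form → F0 90 90 AB.
Concatenated (16 bytes): DE B0 E2 99 98 F3 AE 9E AA E0 A4 AC F0 90 90 AB.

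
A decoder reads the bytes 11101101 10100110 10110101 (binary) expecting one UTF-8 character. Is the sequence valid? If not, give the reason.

Structurally a 3-byte sequence; payload = 0xD9B5.
But 0xD9B5 is in U+D800–U+DFFF, the surrogate range. Surrogates are not Unicode scalar values and are forbidden in UTF-8.

invalid (encodes a surrogate (U+D800–U+DFFF))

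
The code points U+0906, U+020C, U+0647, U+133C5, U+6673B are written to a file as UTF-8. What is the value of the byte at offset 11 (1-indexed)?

0x85

1-indexed offset 11 is 0-indexed offset 10.
U+0906 → 3-byte form E0 A4 86 at offsets 0–2.
U+020C → 2-byte form C8 8C at offsets 3–4.
U+0647 → 2-byte form D9 87 at offsets 5–6.
U+133C5 → 4-byte form F0 93 8F 85 at offsets 7–10.
Offset 10 falls in char 4's range; it's byte 4 of F0 93 8F 85 = 0x85.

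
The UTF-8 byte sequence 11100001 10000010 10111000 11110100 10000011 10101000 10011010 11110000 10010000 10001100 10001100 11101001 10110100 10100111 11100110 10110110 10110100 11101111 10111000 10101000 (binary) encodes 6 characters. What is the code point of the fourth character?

Offset 0: leading byte 0xE1 = 11100001 → 3-byte char #1 = E1 82 B8.
Offset 3: leading byte 0xF4 = 11110100 → 4-byte char #2 = F4 83 A8 9A.
Offset 7: leading byte 0xF0 = 11110000 → 4-byte char #3 = F0 90 8C 8C.
Offset 11: leading byte 0xE9 = 11101001 → 3-byte char #4 = E9 B4 A7.
Leading byte 0xE9 = 11101001 matches 1110xxxx → 3-byte sequence.
Byte 1: 0xE9 = 11101001, payload 1001 (4 bits).
Byte 2: 0xB4 = 10110100 (10xxxxxx ✓), payload 110100.
Byte 3: 0xA7 = 10100111 (10xxxxxx ✓), payload 100111.
Concatenate: 1001110100100111 = 0x9D27 (16 bits → U+9D27).

U+9D27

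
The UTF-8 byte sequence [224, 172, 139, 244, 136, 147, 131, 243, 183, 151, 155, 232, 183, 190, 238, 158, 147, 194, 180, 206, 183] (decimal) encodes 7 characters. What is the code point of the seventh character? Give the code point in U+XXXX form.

Offset 0: leading byte 0xE0 = 11100000 → 3-byte char #1 = E0 AC 8B.
Offset 3: leading byte 0xF4 = 11110100 → 4-byte char #2 = F4 88 93 83.
Offset 7: leading byte 0xF3 = 11110011 → 4-byte char #3 = F3 B7 97 9B.
Offset 11: leading byte 0xE8 = 11101000 → 3-byte char #4 = E8 B7 BE.
Offset 14: leading byte 0xEE = 11101110 → 3-byte char #5 = EE 9E 93.
Offset 17: leading byte 0xC2 = 11000010 → 2-byte char #6 = C2 B4.
Offset 19: leading byte 0xCE = 11001110 → 2-byte char #7 = CE B7.
Leading byte 0xCE = 11001110 matches 110xxxxx → 2-byte sequence.
Byte 1: 0xCE = 11001110, payload 01110 (5 bits).
Byte 2: 0xB7 = 10110111 (10xxxxxx ✓), payload 110111.
Concatenate: 01110110111 = 0x3B7 (11 bits → U+03B7).

U+03B7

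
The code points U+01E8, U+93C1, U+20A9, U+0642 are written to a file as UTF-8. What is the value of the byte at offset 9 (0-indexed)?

U+01E8 → 2-byte form C7 A8 at offsets 0–1.
U+93C1 → 3-byte form E9 8F 81 at offsets 2–4.
U+20A9 → 3-byte form E2 82 A9 at offsets 5–7.
U+0642 → 2-byte form D9 82 at offsets 8–9.
Offset 9 falls in char 4's range; it's byte 2 of D9 82 = 0x82.

0x82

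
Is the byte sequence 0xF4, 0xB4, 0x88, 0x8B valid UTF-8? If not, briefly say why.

invalid (encodes a value above U+10FFFF)

Leading byte 0xF4 = 11110100 → 4-byte form.
Payload = 0x13420B, which exceeds U+10FFFF, the maximum Unicode code point. (Leading bytes F5–FF, or F4 followed by ≥ 0x90, are invalid.)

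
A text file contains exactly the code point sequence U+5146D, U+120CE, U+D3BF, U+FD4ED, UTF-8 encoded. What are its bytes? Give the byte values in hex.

U+5146D: 4-byte form → F1 91 91 AD.
U+120CE: 4-byte form → F0 92 83 8E.
U+D3BF: 3-byte form → ED 8E BF.
U+FD4ED: 4-byte form → F3 BD 93 AD.
Concatenated (15 bytes): F1 91 91 AD F0 92 83 8E ED 8E BF F3 BD 93 AD.

F1 91 91 AD F0 92 83 8E ED 8E BF F3 BD 93 AD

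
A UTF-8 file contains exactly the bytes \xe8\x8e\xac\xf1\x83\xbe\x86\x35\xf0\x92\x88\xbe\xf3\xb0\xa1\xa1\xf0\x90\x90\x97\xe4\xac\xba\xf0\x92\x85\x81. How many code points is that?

8

Byte at offset 0: 0xE8 = 11101000 → 3-byte char (#1). Advance 3.
Byte at offset 3: 0xF1 = 11110001 → 4-byte char (#2). Advance 4.
Byte at offset 7: 0x35 = 00110101 → 1-byte char (#3). Advance 1.
Byte at offset 8: 0xF0 = 11110000 → 4-byte char (#4). Advance 4.
Byte at offset 12: 0xF3 = 11110011 → 4-byte char (#5). Advance 4.
Byte at offset 16: 0xF0 = 11110000 → 4-byte char (#6). Advance 4.
Byte at offset 20: 0xE4 = 11100100 → 3-byte char (#7). Advance 3.
Byte at offset 23: 0xF0 = 11110000 → 4-byte char (#8). Advance 4.
Reached end at offset 27 after 8 code points.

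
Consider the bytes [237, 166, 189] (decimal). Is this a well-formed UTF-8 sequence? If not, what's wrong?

invalid (encodes a surrogate (U+D800–U+DFFF))

Structurally a 3-byte sequence; payload = 0xD9BD.
But 0xD9BD is in U+D800–U+DFFF, the surrogate range. Surrogates are not Unicode scalar values and are forbidden in UTF-8.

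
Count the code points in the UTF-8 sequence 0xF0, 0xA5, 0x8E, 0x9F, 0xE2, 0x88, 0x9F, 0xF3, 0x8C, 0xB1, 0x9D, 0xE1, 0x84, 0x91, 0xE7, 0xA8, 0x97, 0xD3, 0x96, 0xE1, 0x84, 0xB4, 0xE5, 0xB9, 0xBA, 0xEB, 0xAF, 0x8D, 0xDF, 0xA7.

Byte at offset 0: 0xF0 = 11110000 → 4-byte char (#1). Advance 4.
Byte at offset 4: 0xE2 = 11100010 → 3-byte char (#2). Advance 3.
Byte at offset 7: 0xF3 = 11110011 → 4-byte char (#3). Advance 4.
Byte at offset 11: 0xE1 = 11100001 → 3-byte char (#4). Advance 3.
Byte at offset 14: 0xE7 = 11100111 → 3-byte char (#5). Advance 3.
Byte at offset 17: 0xD3 = 11010011 → 2-byte char (#6). Advance 2.
Byte at offset 19: 0xE1 = 11100001 → 3-byte char (#7). Advance 3.
Byte at offset 22: 0xE5 = 11100101 → 3-byte char (#8). Advance 3.
Byte at offset 25: 0xEB = 11101011 → 3-byte char (#9). Advance 3.
Byte at offset 28: 0xDF = 11011111 → 2-byte char (#10). Advance 2.
Reached end at offset 30 after 10 code points.

10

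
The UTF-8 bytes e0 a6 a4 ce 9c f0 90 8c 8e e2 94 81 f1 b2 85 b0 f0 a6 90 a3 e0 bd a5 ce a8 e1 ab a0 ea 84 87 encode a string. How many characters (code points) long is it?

10

Byte at offset 0: 0xE0 = 11100000 → 3-byte char (#1). Advance 3.
Byte at offset 3: 0xCE = 11001110 → 2-byte char (#2). Advance 2.
Byte at offset 5: 0xF0 = 11110000 → 4-byte char (#3). Advance 4.
Byte at offset 9: 0xE2 = 11100010 → 3-byte char (#4). Advance 3.
Byte at offset 12: 0xF1 = 11110001 → 4-byte char (#5). Advance 4.
Byte at offset 16: 0xF0 = 11110000 → 4-byte char (#6). Advance 4.
Byte at offset 20: 0xE0 = 11100000 → 3-byte char (#7). Advance 3.
Byte at offset 23: 0xCE = 11001110 → 2-byte char (#8). Advance 2.
Byte at offset 25: 0xE1 = 11100001 → 3-byte char (#9). Advance 3.
Byte at offset 28: 0xEA = 11101010 → 3-byte char (#10). Advance 3.
Reached end at offset 31 after 10 code points.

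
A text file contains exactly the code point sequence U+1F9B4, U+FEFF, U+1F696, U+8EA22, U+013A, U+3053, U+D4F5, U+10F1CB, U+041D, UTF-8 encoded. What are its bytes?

F0 9F A6 B4 EF BB BF F0 9F 9A 96 F2 8E A8 A2 C4 BA E3 81 93 ED 93 B5 F4 8F 87 8B D0 9D

U+1F9B4: 4-byte form → F0 9F A6 B4.
U+FEFF: 3-byte form → EF BB BF.
U+1F696: 4-byte form → F0 9F 9A 96.
U+8EA22: 4-byte form → F2 8E A8 A2.
U+013A: 2-byte form → C4 BA.
U+3053: 3-byte form → E3 81 93.
U+D4F5: 3-byte form → ED 93 B5.
U+10F1CB: 4-byte form → F4 8F 87 8B.
U+041D: 2-byte form → D0 9D.
Concatenated (29 bytes): F0 9F A6 B4 EF BB BF F0 9F 9A 96 F2 8E A8 A2 C4 BA E3 81 93 ED 93 B5 F4 8F 87 8B D0 9D.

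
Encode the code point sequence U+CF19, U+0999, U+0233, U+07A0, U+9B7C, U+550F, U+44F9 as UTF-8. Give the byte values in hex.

U+CF19: 3-byte form → EC BC 99.
U+0999: 3-byte form → E0 A6 99.
U+0233: 2-byte form → C8 B3.
U+07A0: 2-byte form → DE A0.
U+9B7C: 3-byte form → E9 AD BC.
U+550F: 3-byte form → E5 94 8F.
U+44F9: 3-byte form → E4 93 B9.
Concatenated (19 bytes): EC BC 99 E0 A6 99 C8 B3 DE A0 E9 AD BC E5 94 8F E4 93 B9.

EC BC 99 E0 A6 99 C8 B3 DE A0 E9 AD BC E5 94 8F E4 93 B9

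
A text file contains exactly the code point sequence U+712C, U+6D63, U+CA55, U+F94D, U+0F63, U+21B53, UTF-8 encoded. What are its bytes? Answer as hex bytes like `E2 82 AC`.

E7 84 AC E6 B5 A3 EC A9 95 EF A5 8D E0 BD A3 F0 A1 AD 93

U+712C: 3-byte form → E7 84 AC.
U+6D63: 3-byte form → E6 B5 A3.
U+CA55: 3-byte form → EC A9 95.
U+F94D: 3-byte form → EF A5 8D.
U+0F63: 3-byte form → E0 BD A3.
U+21B53: 4-byte form → F0 A1 AD 93.
Concatenated (19 bytes): E7 84 AC E6 B5 A3 EC A9 95 EF A5 8D E0 BD A3 F0 A1 AD 93.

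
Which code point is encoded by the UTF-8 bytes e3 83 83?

U+30C3

Leading byte 0xE3 = 11100011 matches 1110xxxx → 3-byte sequence.
Byte 1: 0xE3 = 11100011, payload 0011 (4 bits).
Byte 2: 0x83 = 10000011 (10xxxxxx ✓), payload 000011.
Byte 3: 0x83 = 10000011 (10xxxxxx ✓), payload 000011.
Concatenate: 0011000011000011 = 0x30C3 (16 bits → U+30C3).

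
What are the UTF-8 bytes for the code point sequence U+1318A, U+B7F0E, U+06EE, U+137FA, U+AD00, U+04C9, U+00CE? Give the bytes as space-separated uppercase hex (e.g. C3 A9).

F0 93 86 8A F2 B7 BC 8E DB AE F0 93 9F BA EA B4 80 D3 89 C3 8E

U+1318A: 4-byte form → F0 93 86 8A.
U+B7F0E: 4-byte form → F2 B7 BC 8E.
U+06EE: 2-byte form → DB AE.
U+137FA: 4-byte form → F0 93 9F BA.
U+AD00: 3-byte form → EA B4 80.
U+04C9: 2-byte form → D3 89.
U+00CE: 2-byte form → C3 8E.
Concatenated (21 bytes): F0 93 86 8A F2 B7 BC 8E DB AE F0 93 9F BA EA B4 80 D3 89 C3 8E.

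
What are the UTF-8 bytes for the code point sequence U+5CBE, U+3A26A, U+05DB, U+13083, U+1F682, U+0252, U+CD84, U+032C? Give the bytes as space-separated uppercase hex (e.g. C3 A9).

E5 B2 BE F0 BA 89 AA D7 9B F0 93 82 83 F0 9F 9A 82 C9 92 EC B6 84 CC AC

U+5CBE: 3-byte form → E5 B2 BE.
U+3A26A: 4-byte form → F0 BA 89 AA.
U+05DB: 2-byte form → D7 9B.
U+13083: 4-byte form → F0 93 82 83.
U+1F682: 4-byte form → F0 9F 9A 82.
U+0252: 2-byte form → C9 92.
U+CD84: 3-byte form → EC B6 84.
U+032C: 2-byte form → CC AC.
Concatenated (24 bytes): E5 B2 BE F0 BA 89 AA D7 9B F0 93 82 83 F0 9F 9A 82 C9 92 EC B6 84 CC AC.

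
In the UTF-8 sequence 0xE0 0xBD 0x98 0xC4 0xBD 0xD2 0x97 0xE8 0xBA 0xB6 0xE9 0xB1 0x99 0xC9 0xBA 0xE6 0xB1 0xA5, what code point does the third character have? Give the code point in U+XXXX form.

Offset 0: leading byte 0xE0 = 11100000 → 3-byte char #1 = E0 BD 98.
Offset 3: leading byte 0xC4 = 11000100 → 2-byte char #2 = C4 BD.
Offset 5: leading byte 0xD2 = 11010010 → 2-byte char #3 = D2 97.
Leading byte 0xD2 = 11010010 matches 110xxxxx → 2-byte sequence.
Byte 1: 0xD2 = 11010010, payload 10010 (5 bits).
Byte 2: 0x97 = 10010111 (10xxxxxx ✓), payload 010111.
Concatenate: 10010010111 = 0x497 (11 bits → U+0497).

U+0497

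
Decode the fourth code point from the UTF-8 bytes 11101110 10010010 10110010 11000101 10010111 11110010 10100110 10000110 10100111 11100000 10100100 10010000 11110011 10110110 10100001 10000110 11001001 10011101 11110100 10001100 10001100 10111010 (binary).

U+0910

Offset 0: leading byte 0xEE = 11101110 → 3-byte char #1 = EE 92 B2.
Offset 3: leading byte 0xC5 = 11000101 → 2-byte char #2 = C5 97.
Offset 5: leading byte 0xF2 = 11110010 → 4-byte char #3 = F2 A6 86 A7.
Offset 9: leading byte 0xE0 = 11100000 → 3-byte char #4 = E0 A4 90.
Leading byte 0xE0 = 11100000 matches 1110xxxx → 3-byte sequence.
Byte 1: 0xE0 = 11100000, payload 0000 (4 bits).
Byte 2: 0xA4 = 10100100 (10xxxxxx ✓), payload 100100.
Byte 3: 0x90 = 10010000 (10xxxxxx ✓), payload 010000.
Concatenate: 0000100100010000 = 0x910 (16 bits → U+0910).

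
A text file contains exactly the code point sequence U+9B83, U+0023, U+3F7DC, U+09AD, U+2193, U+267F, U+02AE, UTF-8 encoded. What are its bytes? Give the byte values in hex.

U+9B83: 3-byte form → E9 AE 83.
U+0023: 1-byte form → 23.
U+3F7DC: 4-byte form → F0 BF 9F 9C.
U+09AD: 3-byte form → E0 A6 AD.
U+2193: 3-byte form → E2 86 93.
U+267F: 3-byte form → E2 99 BF.
U+02AE: 2-byte form → CA AE.
Concatenated (19 bytes): E9 AE 83 23 F0 BF 9F 9C E0 A6 AD E2 86 93 E2 99 BF CA AE.

E9 AE 83 23 F0 BF 9F 9C E0 A6 AD E2 86 93 E2 99 BF CA AE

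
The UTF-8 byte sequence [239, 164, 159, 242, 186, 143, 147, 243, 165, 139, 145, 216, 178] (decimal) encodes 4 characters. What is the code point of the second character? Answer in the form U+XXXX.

Offset 0: leading byte 0xEF = 11101111 → 3-byte char #1 = EF A4 9F.
Offset 3: leading byte 0xF2 = 11110010 → 4-byte char #2 = F2 BA 8F 93.
Leading byte 0xF2 = 11110010 matches 11110xxx → 4-byte sequence.
Byte 1: 0xF2 = 11110010, payload 010 (3 bits).
Byte 2: 0xBA = 10111010 (10xxxxxx ✓), payload 111010.
Byte 3: 0x8F = 10001111 (10xxxxxx ✓), payload 001111.
Byte 4: 0x93 = 10010011 (10xxxxxx ✓), payload 010011.
Concatenate: 010111010001111010011 = 0xBA3D3 (21 bits → U+BA3D3).

U+BA3D3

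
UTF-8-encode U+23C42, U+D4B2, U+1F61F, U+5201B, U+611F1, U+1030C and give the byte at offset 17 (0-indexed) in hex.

U+23C42 → 4-byte form F0 A3 B1 82 at offsets 0–3.
U+D4B2 → 3-byte form ED 92 B2 at offsets 4–6.
U+1F61F → 4-byte form F0 9F 98 9F at offsets 7–10.
U+5201B → 4-byte form F1 92 80 9B at offsets 11–14.
U+611F1 → 4-byte form F1 A1 87 B1 at offsets 15–18.
Offset 17 falls in char 5's range; it's byte 3 of F1 A1 87 B1 = 0x87.

0x87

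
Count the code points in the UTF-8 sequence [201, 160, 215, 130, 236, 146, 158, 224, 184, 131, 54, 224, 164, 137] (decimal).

6

Byte at offset 0: 0xC9 = 11001001 → 2-byte char (#1). Advance 2.
Byte at offset 2: 0xD7 = 11010111 → 2-byte char (#2). Advance 2.
Byte at offset 4: 0xEC = 11101100 → 3-byte char (#3). Advance 3.
Byte at offset 7: 0xE0 = 11100000 → 3-byte char (#4). Advance 3.
Byte at offset 10: 0x36 = 00110110 → 1-byte char (#5). Advance 1.
Byte at offset 11: 0xE0 = 11100000 → 3-byte char (#6). Advance 3.
Reached end at offset 14 after 6 code points.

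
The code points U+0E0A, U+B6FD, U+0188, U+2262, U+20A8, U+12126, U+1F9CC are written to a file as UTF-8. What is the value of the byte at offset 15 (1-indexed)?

1-indexed offset 15 is 0-indexed offset 14.
U+0E0A → 3-byte form E0 B8 8A at offsets 0–2.
U+B6FD → 3-byte form EB 9B BD at offsets 3–5.
U+0188 → 2-byte form C6 88 at offsets 6–7.
U+2262 → 3-byte form E2 89 A2 at offsets 8–10.
U+20A8 → 3-byte form E2 82 A8 at offsets 11–13.
U+12126 → 4-byte form F0 92 84 A6 at offsets 14–17.
Offset 14 falls in char 6's range; it's byte 1 of F0 92 84 A6 = 0xF0.

0xF0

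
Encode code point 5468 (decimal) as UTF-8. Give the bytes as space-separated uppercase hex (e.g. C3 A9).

U+155C = 0x155C = 5468 decimal. In range U+0800–U+FFFF → 3-byte form: 1110xxxx 10xxxxxx 10xxxxxx.
Binary (16 bits): 0001010101011100.
Split 4+6+6: 0001 | 010101 | 011100.
Byte 1: 11100001 = 0xE1.
Byte 2: 10010101 = 0x95.
Byte 3: 10011100 = 0x9C.

E1 95 9C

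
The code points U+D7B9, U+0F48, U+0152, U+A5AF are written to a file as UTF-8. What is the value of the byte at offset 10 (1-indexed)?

0x96

1-indexed offset 10 is 0-indexed offset 9.
U+D7B9 → 3-byte form ED 9E B9 at offsets 0–2.
U+0F48 → 3-byte form E0 BD 88 at offsets 3–5.
U+0152 → 2-byte form C5 92 at offsets 6–7.
U+A5AF → 3-byte form EA 96 AF at offsets 8–10.
Offset 9 falls in char 4's range; it's byte 2 of EA 96 AF = 0x96.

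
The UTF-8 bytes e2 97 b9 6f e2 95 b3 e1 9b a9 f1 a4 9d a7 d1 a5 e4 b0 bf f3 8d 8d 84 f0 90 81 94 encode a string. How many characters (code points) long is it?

9

Byte at offset 0: 0xE2 = 11100010 → 3-byte char (#1). Advance 3.
Byte at offset 3: 0x6F = 01101111 → 1-byte char (#2). Advance 1.
Byte at offset 4: 0xE2 = 11100010 → 3-byte char (#3). Advance 3.
Byte at offset 7: 0xE1 = 11100001 → 3-byte char (#4). Advance 3.
Byte at offset 10: 0xF1 = 11110001 → 4-byte char (#5). Advance 4.
Byte at offset 14: 0xD1 = 11010001 → 2-byte char (#6). Advance 2.
Byte at offset 16: 0xE4 = 11100100 → 3-byte char (#7). Advance 3.
Byte at offset 19: 0xF3 = 11110011 → 4-byte char (#8). Advance 4.
Byte at offset 23: 0xF0 = 11110000 → 4-byte char (#9). Advance 4.
Reached end at offset 27 after 9 code points.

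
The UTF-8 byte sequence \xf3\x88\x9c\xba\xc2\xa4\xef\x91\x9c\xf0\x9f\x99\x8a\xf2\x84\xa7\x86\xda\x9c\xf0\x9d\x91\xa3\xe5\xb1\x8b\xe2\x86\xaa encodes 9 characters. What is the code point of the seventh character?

U+1D463

Offset 0: leading byte 0xF3 = 11110011 → 4-byte char #1 = F3 88 9C BA.
Offset 4: leading byte 0xC2 = 11000010 → 2-byte char #2 = C2 A4.
Offset 6: leading byte 0xEF = 11101111 → 3-byte char #3 = EF 91 9C.
Offset 9: leading byte 0xF0 = 11110000 → 4-byte char #4 = F0 9F 99 8A.
Offset 13: leading byte 0xF2 = 11110010 → 4-byte char #5 = F2 84 A7 86.
Offset 17: leading byte 0xDA = 11011010 → 2-byte char #6 = DA 9C.
Offset 19: leading byte 0xF0 = 11110000 → 4-byte char #7 = F0 9D 91 A3.
Leading byte 0xF0 = 11110000 matches 11110xxx → 4-byte sequence.
Byte 1: 0xF0 = 11110000, payload 000 (3 bits).
Byte 2: 0x9D = 10011101 (10xxxxxx ✓), payload 011101.
Byte 3: 0x91 = 10010001 (10xxxxxx ✓), payload 010001.
Byte 4: 0xA3 = 10100011 (10xxxxxx ✓), payload 100011.
Concatenate: 000011101010001100011 = 0x1D463 (21 bits → U+1D463).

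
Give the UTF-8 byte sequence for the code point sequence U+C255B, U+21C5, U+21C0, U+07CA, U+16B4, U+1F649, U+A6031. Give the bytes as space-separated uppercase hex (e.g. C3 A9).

F3 82 95 9B E2 87 85 E2 87 80 DF 8A E1 9A B4 F0 9F 99 89 F2 A6 80 B1

U+C255B: 4-byte form → F3 82 95 9B.
U+21C5: 3-byte form → E2 87 85.
U+21C0: 3-byte form → E2 87 80.
U+07CA: 2-byte form → DF 8A.
U+16B4: 3-byte form → E1 9A B4.
U+1F649: 4-byte form → F0 9F 99 89.
U+A6031: 4-byte form → F2 A6 80 B1.
Concatenated (23 bytes): F3 82 95 9B E2 87 85 E2 87 80 DF 8A E1 9A B4 F0 9F 99 89 F2 A6 80 B1.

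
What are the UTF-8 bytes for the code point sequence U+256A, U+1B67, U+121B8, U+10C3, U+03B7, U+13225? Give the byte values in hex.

U+256A: 3-byte form → E2 95 AA.
U+1B67: 3-byte form → E1 AD A7.
U+121B8: 4-byte form → F0 92 86 B8.
U+10C3: 3-byte form → E1 83 83.
U+03B7: 2-byte form → CE B7.
U+13225: 4-byte form → F0 93 88 A5.
Concatenated (19 bytes): E2 95 AA E1 AD A7 F0 92 86 B8 E1 83 83 CE B7 F0 93 88 A5.

E2 95 AA E1 AD A7 F0 92 86 B8 E1 83 83 CE B7 F0 93 88 A5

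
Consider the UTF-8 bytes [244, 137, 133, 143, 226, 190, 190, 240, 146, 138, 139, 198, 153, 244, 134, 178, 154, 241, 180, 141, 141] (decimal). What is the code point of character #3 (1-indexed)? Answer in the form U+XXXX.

Offset 0: leading byte 0xF4 = 11110100 → 4-byte char #1 = F4 89 85 8F.
Offset 4: leading byte 0xE2 = 11100010 → 3-byte char #2 = E2 BE BE.
Offset 7: leading byte 0xF0 = 11110000 → 4-byte char #3 = F0 92 8A 8B.
Leading byte 0xF0 = 11110000 matches 11110xxx → 4-byte sequence.
Byte 1: 0xF0 = 11110000, payload 000 (3 bits).
Byte 2: 0x92 = 10010010 (10xxxxxx ✓), payload 010010.
Byte 3: 0x8A = 10001010 (10xxxxxx ✓), payload 001010.
Byte 4: 0x8B = 10001011 (10xxxxxx ✓), payload 001011.
Concatenate: 000010010001010001011 = 0x1228B (21 bits → U+1228B).

U+1228B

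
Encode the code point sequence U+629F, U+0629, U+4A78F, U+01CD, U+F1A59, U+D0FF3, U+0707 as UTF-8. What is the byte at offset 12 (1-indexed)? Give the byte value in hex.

1-indexed offset 12 is 0-indexed offset 11.
U+629F → 3-byte form E6 8A 9F at offsets 0–2.
U+0629 → 2-byte form D8 A9 at offsets 3–4.
U+4A78F → 4-byte form F1 8A 9E 8F at offsets 5–8.
U+01CD → 2-byte form C7 8D at offsets 9–10.
U+F1A59 → 4-byte form F3 B1 A9 99 at offsets 11–14.
Offset 11 falls in char 5's range; it's byte 1 of F3 B1 A9 99 = 0xF3.

0xF3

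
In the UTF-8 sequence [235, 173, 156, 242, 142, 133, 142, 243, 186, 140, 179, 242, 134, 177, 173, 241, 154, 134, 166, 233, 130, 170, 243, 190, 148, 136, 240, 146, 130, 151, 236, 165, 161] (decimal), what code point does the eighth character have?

U+12097

Offset 0: leading byte 0xEB = 11101011 → 3-byte char #1 = EB AD 9C.
Offset 3: leading byte 0xF2 = 11110010 → 4-byte char #2 = F2 8E 85 8E.
Offset 7: leading byte 0xF3 = 11110011 → 4-byte char #3 = F3 BA 8C B3.
Offset 11: leading byte 0xF2 = 11110010 → 4-byte char #4 = F2 86 B1 AD.
Offset 15: leading byte 0xF1 = 11110001 → 4-byte char #5 = F1 9A 86 A6.
Offset 19: leading byte 0xE9 = 11101001 → 3-byte char #6 = E9 82 AA.
Offset 22: leading byte 0xF3 = 11110011 → 4-byte char #7 = F3 BE 94 88.
Offset 26: leading byte 0xF0 = 11110000 → 4-byte char #8 = F0 92 82 97.
Leading byte 0xF0 = 11110000 matches 11110xxx → 4-byte sequence.
Byte 1: 0xF0 = 11110000, payload 000 (3 bits).
Byte 2: 0x92 = 10010010 (10xxxxxx ✓), payload 010010.
Byte 3: 0x82 = 10000010 (10xxxxxx ✓), payload 000010.
Byte 4: 0x97 = 10010111 (10xxxxxx ✓), payload 010111.
Concatenate: 000010010000010010111 = 0x12097 (21 bits → U+12097).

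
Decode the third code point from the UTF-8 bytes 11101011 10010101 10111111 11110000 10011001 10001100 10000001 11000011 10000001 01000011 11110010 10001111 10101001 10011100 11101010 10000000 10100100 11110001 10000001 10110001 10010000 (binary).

Offset 0: leading byte 0xEB = 11101011 → 3-byte char #1 = EB 95 BF.
Offset 3: leading byte 0xF0 = 11110000 → 4-byte char #2 = F0 99 8C 81.
Offset 7: leading byte 0xC3 = 11000011 → 2-byte char #3 = C3 81.
Leading byte 0xC3 = 11000011 matches 110xxxxx → 2-byte sequence.
Byte 1: 0xC3 = 11000011, payload 00011 (5 bits).
Byte 2: 0x81 = 10000001 (10xxxxxx ✓), payload 000001.
Concatenate: 00011000001 = 0xC1 (11 bits → U+00C1).

U+00C1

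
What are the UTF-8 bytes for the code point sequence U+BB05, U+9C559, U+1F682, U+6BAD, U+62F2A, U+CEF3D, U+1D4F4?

EB AC 85 F2 9C 95 99 F0 9F 9A 82 E6 AE AD F1 A2 BC AA F3 8E BC BD F0 9D 93 B4

U+BB05: 3-byte form → EB AC 85.
U+9C559: 4-byte form → F2 9C 95 99.
U+1F682: 4-byte form → F0 9F 9A 82.
U+6BAD: 3-byte form → E6 AE AD.
U+62F2A: 4-byte form → F1 A2 BC AA.
U+CEF3D: 4-byte form → F3 8E BC BD.
U+1D4F4: 4-byte form → F0 9D 93 B4.
Concatenated (26 bytes): EB AC 85 F2 9C 95 99 F0 9F 9A 82 E6 AE AD F1 A2 BC AA F3 8E BC BD F0 9D 93 B4.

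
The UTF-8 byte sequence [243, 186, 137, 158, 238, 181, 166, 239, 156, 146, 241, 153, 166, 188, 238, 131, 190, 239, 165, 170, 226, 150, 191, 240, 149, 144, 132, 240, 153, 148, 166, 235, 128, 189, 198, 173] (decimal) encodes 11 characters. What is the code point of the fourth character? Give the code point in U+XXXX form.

Offset 0: leading byte 0xF3 = 11110011 → 4-byte char #1 = F3 BA 89 9E.
Offset 4: leading byte 0xEE = 11101110 → 3-byte char #2 = EE B5 A6.
Offset 7: leading byte 0xEF = 11101111 → 3-byte char #3 = EF 9C 92.
Offset 10: leading byte 0xF1 = 11110001 → 4-byte char #4 = F1 99 A6 BC.
Leading byte 0xF1 = 11110001 matches 11110xxx → 4-byte sequence.
Byte 1: 0xF1 = 11110001, payload 001 (3 bits).
Byte 2: 0x99 = 10011001 (10xxxxxx ✓), payload 011001.
Byte 3: 0xA6 = 10100110 (10xxxxxx ✓), payload 100110.
Byte 4: 0xBC = 10111100 (10xxxxxx ✓), payload 111100.
Concatenate: 001011001100110111100 = 0x599BC (21 bits → U+599BC).

U+599BC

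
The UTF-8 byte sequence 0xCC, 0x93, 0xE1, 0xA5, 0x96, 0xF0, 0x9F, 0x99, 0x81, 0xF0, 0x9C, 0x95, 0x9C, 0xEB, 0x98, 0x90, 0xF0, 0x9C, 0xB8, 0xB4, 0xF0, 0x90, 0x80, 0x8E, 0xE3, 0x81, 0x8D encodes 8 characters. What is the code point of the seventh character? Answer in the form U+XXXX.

U+1000E

Offset 0: leading byte 0xCC = 11001100 → 2-byte char #1 = CC 93.
Offset 2: leading byte 0xE1 = 11100001 → 3-byte char #2 = E1 A5 96.
Offset 5: leading byte 0xF0 = 11110000 → 4-byte char #3 = F0 9F 99 81.
Offset 9: leading byte 0xF0 = 11110000 → 4-byte char #4 = F0 9C 95 9C.
Offset 13: leading byte 0xEB = 11101011 → 3-byte char #5 = EB 98 90.
Offset 16: leading byte 0xF0 = 11110000 → 4-byte char #6 = F0 9C B8 B4.
Offset 20: leading byte 0xF0 = 11110000 → 4-byte char #7 = F0 90 80 8E.
Leading byte 0xF0 = 11110000 matches 11110xxx → 4-byte sequence.
Byte 1: 0xF0 = 11110000, payload 000 (3 bits).
Byte 2: 0x90 = 10010000 (10xxxxxx ✓), payload 010000.
Byte 3: 0x80 = 10000000 (10xxxxxx ✓), payload 000000.
Byte 4: 0x8E = 10001110 (10xxxxxx ✓), payload 001110.
Concatenate: 000010000000000001110 = 0x1000E (21 bits → U+1000E).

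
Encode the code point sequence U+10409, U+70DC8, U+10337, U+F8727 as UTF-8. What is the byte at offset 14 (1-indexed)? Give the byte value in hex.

1-indexed offset 14 is 0-indexed offset 13.
U+10409 → 4-byte form F0 90 90 89 at offsets 0–3.
U+70DC8 → 4-byte form F1 B0 B7 88 at offsets 4–7.
U+10337 → 4-byte form F0 90 8C B7 at offsets 8–11.
U+F8727 → 4-byte form F3 B8 9C A7 at offsets 12–15.
Offset 13 falls in char 4's range; it's byte 2 of F3 B8 9C A7 = 0xB8.

0xB8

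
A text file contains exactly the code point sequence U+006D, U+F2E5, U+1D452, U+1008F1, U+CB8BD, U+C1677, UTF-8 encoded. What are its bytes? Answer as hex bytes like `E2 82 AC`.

6D EF 8B A5 F0 9D 91 92 F4 80 A3 B1 F3 8B A2 BD F3 81 99 B7

U+006D: 1-byte form → 6D.
U+F2E5: 3-byte form → EF 8B A5.
U+1D452: 4-byte form → F0 9D 91 92.
U+1008F1: 4-byte form → F4 80 A3 B1.
U+CB8BD: 4-byte form → F3 8B A2 BD.
U+C1677: 4-byte form → F3 81 99 B7.
Concatenated (20 bytes): 6D EF 8B A5 F0 9D 91 92 F4 80 A3 B1 F3 8B A2 BD F3 81 99 B7.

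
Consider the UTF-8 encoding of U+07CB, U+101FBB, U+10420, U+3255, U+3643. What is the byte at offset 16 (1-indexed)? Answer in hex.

1-indexed offset 16 is 0-indexed offset 15.
U+07CB → 2-byte form DF 8B at offsets 0–1.
U+101FBB → 4-byte form F4 81 BE BB at offsets 2–5.
U+10420 → 4-byte form F0 90 90 A0 at offsets 6–9.
U+3255 → 3-byte form E3 89 95 at offsets 10–12.
U+3643 → 3-byte form E3 99 83 at offsets 13–15.
Offset 15 falls in char 5's range; it's byte 3 of E3 99 83 = 0x83.

0x83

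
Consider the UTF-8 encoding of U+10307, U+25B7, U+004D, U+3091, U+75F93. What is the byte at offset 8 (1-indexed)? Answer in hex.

0x4D

1-indexed offset 8 is 0-indexed offset 7.
U+10307 → 4-byte form F0 90 8C 87 at offsets 0–3.
U+25B7 → 3-byte form E2 96 B7 at offsets 4–6.
U+004D → 1-byte form 4D at offsets 7–7.
Offset 7 falls in char 3's range; it's byte 1 of 4D = 0x4D.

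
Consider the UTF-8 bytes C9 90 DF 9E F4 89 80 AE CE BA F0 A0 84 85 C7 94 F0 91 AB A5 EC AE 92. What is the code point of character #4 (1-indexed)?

Offset 0: leading byte 0xC9 = 11001001 → 2-byte char #1 = C9 90.
Offset 2: leading byte 0xDF = 11011111 → 2-byte char #2 = DF 9E.
Offset 4: leading byte 0xF4 = 11110100 → 4-byte char #3 = F4 89 80 AE.
Offset 8: leading byte 0xCE = 11001110 → 2-byte char #4 = CE BA.
Leading byte 0xCE = 11001110 matches 110xxxxx → 2-byte sequence.
Byte 1: 0xCE = 11001110, payload 01110 (5 bits).
Byte 2: 0xBA = 10111010 (10xxxxxx ✓), payload 111010.
Concatenate: 01110111010 = 0x3BA (11 bits → U+03BA).

U+03BA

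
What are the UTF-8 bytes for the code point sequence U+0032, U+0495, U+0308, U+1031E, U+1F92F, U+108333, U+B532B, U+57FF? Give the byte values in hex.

32 D2 95 CC 88 F0 90 8C 9E F0 9F A4 AF F4 88 8C B3 F2 B5 8C AB E5 9F BF

U+0032: 1-byte form → 32.
U+0495: 2-byte form → D2 95.
U+0308: 2-byte form → CC 88.
U+1031E: 4-byte form → F0 90 8C 9E.
U+1F92F: 4-byte form → F0 9F A4 AF.
U+108333: 4-byte form → F4 88 8C B3.
U+B532B: 4-byte form → F2 B5 8C AB.
U+57FF: 3-byte form → E5 9F BF.
Concatenated (24 bytes): 32 D2 95 CC 88 F0 90 8C 9E F0 9F A4 AF F4 88 8C B3 F2 B5 8C AB E5 9F BF.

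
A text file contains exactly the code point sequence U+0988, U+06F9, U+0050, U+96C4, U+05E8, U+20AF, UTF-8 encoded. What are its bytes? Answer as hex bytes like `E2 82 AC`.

E0 A6 88 DB B9 50 E9 9B 84 D7 A8 E2 82 AF

U+0988: 3-byte form → E0 A6 88.
U+06F9: 2-byte form → DB B9.
U+0050: 1-byte form → 50.
U+96C4: 3-byte form → E9 9B 84.
U+05E8: 2-byte form → D7 A8.
U+20AF: 3-byte form → E2 82 AF.
Concatenated (14 bytes): E0 A6 88 DB B9 50 E9 9B 84 D7 A8 E2 82 AF.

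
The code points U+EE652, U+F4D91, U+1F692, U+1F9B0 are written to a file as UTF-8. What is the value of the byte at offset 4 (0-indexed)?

0xF3

U+EE652 → 4-byte form F3 AE 99 92 at offsets 0–3.
U+F4D91 → 4-byte form F3 B4 B6 91 at offsets 4–7.
Offset 4 falls in char 2's range; it's byte 1 of F3 B4 B6 91 = 0xF3.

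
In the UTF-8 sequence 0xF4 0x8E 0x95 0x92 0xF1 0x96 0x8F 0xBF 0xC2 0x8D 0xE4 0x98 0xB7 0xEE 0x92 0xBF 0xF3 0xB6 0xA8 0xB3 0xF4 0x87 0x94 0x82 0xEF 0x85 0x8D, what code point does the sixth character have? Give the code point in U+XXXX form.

Offset 0: leading byte 0xF4 = 11110100 → 4-byte char #1 = F4 8E 95 92.
Offset 4: leading byte 0xF1 = 11110001 → 4-byte char #2 = F1 96 8F BF.
Offset 8: leading byte 0xC2 = 11000010 → 2-byte char #3 = C2 8D.
Offset 10: leading byte 0xE4 = 11100100 → 3-byte char #4 = E4 98 B7.
Offset 13: leading byte 0xEE = 11101110 → 3-byte char #5 = EE 92 BF.
Offset 16: leading byte 0xF3 = 11110011 → 4-byte char #6 = F3 B6 A8 B3.
Leading byte 0xF3 = 11110011 matches 11110xxx → 4-byte sequence.
Byte 1: 0xF3 = 11110011, payload 011 (3 bits).
Byte 2: 0xB6 = 10110110 (10xxxxxx ✓), payload 110110.
Byte 3: 0xA8 = 10101000 (10xxxxxx ✓), payload 101000.
Byte 4: 0xB3 = 10110011 (10xxxxxx ✓), payload 110011.
Concatenate: 011110110101000110011 = 0xF6A33 (21 bits → U+F6A33).

U+F6A33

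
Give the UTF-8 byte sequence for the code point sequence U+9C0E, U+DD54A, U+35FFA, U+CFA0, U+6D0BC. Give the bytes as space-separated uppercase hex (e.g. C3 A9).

U+9C0E: 3-byte form → E9 B0 8E.
U+DD54A: 4-byte form → F3 9D 95 8A.
U+35FFA: 4-byte form → F0 B5 BF BA.
U+CFA0: 3-byte form → EC BE A0.
U+6D0BC: 4-byte form → F1 AD 82 BC.
Concatenated (18 bytes): E9 B0 8E F3 9D 95 8A F0 B5 BF BA EC BE A0 F1 AD 82 BC.

E9 B0 8E F3 9D 95 8A F0 B5 BF BA EC BE A0 F1 AD 82 BC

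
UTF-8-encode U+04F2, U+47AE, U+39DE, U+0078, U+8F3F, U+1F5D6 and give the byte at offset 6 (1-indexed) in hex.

1-indexed offset 6 is 0-indexed offset 5.
U+04F2 → 2-byte form D3 B2 at offsets 0–1.
U+47AE → 3-byte form E4 9E AE at offsets 2–4.
U+39DE → 3-byte form E3 A7 9E at offsets 5–7.
Offset 5 falls in char 3's range; it's byte 1 of E3 A7 9E = 0xE3.

0xE3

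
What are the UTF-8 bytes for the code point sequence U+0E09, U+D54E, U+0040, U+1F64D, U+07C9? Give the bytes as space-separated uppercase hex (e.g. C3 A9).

U+0E09: 3-byte form → E0 B8 89.
U+D54E: 3-byte form → ED 95 8E.
U+0040: 1-byte form → 40.
U+1F64D: 4-byte form → F0 9F 99 8D.
U+07C9: 2-byte form → DF 89.
Concatenated (13 bytes): E0 B8 89 ED 95 8E 40 F0 9F 99 8D DF 89.

E0 B8 89 ED 95 8E 40 F0 9F 99 8D DF 89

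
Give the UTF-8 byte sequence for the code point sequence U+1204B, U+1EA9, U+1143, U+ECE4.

F0 92 81 8B E1 BA A9 E1 85 83 EE B3 A4

U+1204B: 4-byte form → F0 92 81 8B.
U+1EA9: 3-byte form → E1 BA A9.
U+1143: 3-byte form → E1 85 83.
U+ECE4: 3-byte form → EE B3 A4.
Concatenated (13 bytes): F0 92 81 8B E1 BA A9 E1 85 83 EE B3 A4.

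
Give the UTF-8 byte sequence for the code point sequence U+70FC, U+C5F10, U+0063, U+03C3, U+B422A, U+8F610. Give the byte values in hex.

E7 83 BC F3 85 BC 90 63 CF 83 F2 B4 88 AA F2 8F 98 90

U+70FC: 3-byte form → E7 83 BC.
U+C5F10: 4-byte form → F3 85 BC 90.
U+0063: 1-byte form → 63.
U+03C3: 2-byte form → CF 83.
U+B422A: 4-byte form → F2 B4 88 AA.
U+8F610: 4-byte form → F2 8F 98 90.
Concatenated (18 bytes): E7 83 BC F3 85 BC 90 63 CF 83 F2 B4 88 AA F2 8F 98 90.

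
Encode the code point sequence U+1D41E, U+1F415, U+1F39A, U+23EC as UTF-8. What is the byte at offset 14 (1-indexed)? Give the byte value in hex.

0x8F

1-indexed offset 14 is 0-indexed offset 13.
U+1D41E → 4-byte form F0 9D 90 9E at offsets 0–3.
U+1F415 → 4-byte form F0 9F 90 95 at offsets 4–7.
U+1F39A → 4-byte form F0 9F 8E 9A at offsets 8–11.
U+23EC → 3-byte form E2 8F AC at offsets 12–14.
Offset 13 falls in char 4's range; it's byte 2 of E2 8F AC = 0x8F.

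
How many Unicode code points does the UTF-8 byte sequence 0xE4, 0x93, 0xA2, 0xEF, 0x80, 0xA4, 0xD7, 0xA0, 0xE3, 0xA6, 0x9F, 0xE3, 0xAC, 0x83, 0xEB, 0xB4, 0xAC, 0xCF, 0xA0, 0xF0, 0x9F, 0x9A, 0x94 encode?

Byte at offset 0: 0xE4 = 11100100 → 3-byte char (#1). Advance 3.
Byte at offset 3: 0xEF = 11101111 → 3-byte char (#2). Advance 3.
Byte at offset 6: 0xD7 = 11010111 → 2-byte char (#3). Advance 2.
Byte at offset 8: 0xE3 = 11100011 → 3-byte char (#4). Advance 3.
Byte at offset 11: 0xE3 = 11100011 → 3-byte char (#5). Advance 3.
Byte at offset 14: 0xEB = 11101011 → 3-byte char (#6). Advance 3.
Byte at offset 17: 0xCF = 11001111 → 2-byte char (#7). Advance 2.
Byte at offset 19: 0xF0 = 11110000 → 4-byte char (#8). Advance 4.
Reached end at offset 23 after 8 code points.

8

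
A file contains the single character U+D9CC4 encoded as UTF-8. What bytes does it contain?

U+D9CC4 = 0xD9CC4 = 892100 decimal. In range U+10000–U+10FFFF → 4-byte form: 11110xxx 10xxxxxx 10xxxxxx 10xxxxxx.
Binary (21 bits): 011011001110011000100.
Split 3+6+6+6: 011 | 011001 | 110011 | 000100.
Byte 1: 11110011 = 0xF3.
Byte 2: 10011001 = 0x99.
Byte 3: 10110011 = 0xB3.
Byte 4: 10000100 = 0x84.

F3 99 B3 84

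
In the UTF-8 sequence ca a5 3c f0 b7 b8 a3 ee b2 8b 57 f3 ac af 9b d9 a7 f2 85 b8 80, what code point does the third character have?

Offset 0: leading byte 0xCA = 11001010 → 2-byte char #1 = CA A5.
Offset 2: leading byte 0x3C = 00111100 → 1-byte char #2 = 3C.
Offset 3: leading byte 0xF0 = 11110000 → 4-byte char #3 = F0 B7 B8 A3.
Leading byte 0xF0 = 11110000 matches 11110xxx → 4-byte sequence.
Byte 1: 0xF0 = 11110000, payload 000 (3 bits).
Byte 2: 0xB7 = 10110111 (10xxxxxx ✓), payload 110111.
Byte 3: 0xB8 = 10111000 (10xxxxxx ✓), payload 111000.
Byte 4: 0xA3 = 10100011 (10xxxxxx ✓), payload 100011.
Concatenate: 000110111111000100011 = 0x37E23 (21 bits → U+37E23).

U+37E23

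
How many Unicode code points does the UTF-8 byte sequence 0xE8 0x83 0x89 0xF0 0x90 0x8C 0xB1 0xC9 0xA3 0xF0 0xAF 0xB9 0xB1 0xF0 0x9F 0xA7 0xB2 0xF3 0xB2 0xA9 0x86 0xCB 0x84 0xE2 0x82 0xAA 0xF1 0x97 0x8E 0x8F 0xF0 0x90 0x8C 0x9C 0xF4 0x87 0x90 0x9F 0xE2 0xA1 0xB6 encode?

12

Byte at offset 0: 0xE8 = 11101000 → 3-byte char (#1). Advance 3.
Byte at offset 3: 0xF0 = 11110000 → 4-byte char (#2). Advance 4.
Byte at offset 7: 0xC9 = 11001001 → 2-byte char (#3). Advance 2.
Byte at offset 9: 0xF0 = 11110000 → 4-byte char (#4). Advance 4.
Byte at offset 13: 0xF0 = 11110000 → 4-byte char (#5). Advance 4.
Byte at offset 17: 0xF3 = 11110011 → 4-byte char (#6). Advance 4.
Byte at offset 21: 0xCB = 11001011 → 2-byte char (#7). Advance 2.
Byte at offset 23: 0xE2 = 11100010 → 3-byte char (#8). Advance 3.
Byte at offset 26: 0xF1 = 11110001 → 4-byte char (#9). Advance 4.
Byte at offset 30: 0xF0 = 11110000 → 4-byte char (#10). Advance 4.
Byte at offset 34: 0xF4 = 11110100 → 4-byte char (#11). Advance 4.
Byte at offset 38: 0xE2 = 11100010 → 3-byte char (#12). Advance 3.
Reached end at offset 41 after 12 code points.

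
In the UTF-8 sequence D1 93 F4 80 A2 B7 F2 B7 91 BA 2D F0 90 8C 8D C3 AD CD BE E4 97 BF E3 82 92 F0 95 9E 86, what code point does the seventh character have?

U+037E

Offset 0: leading byte 0xD1 = 11010001 → 2-byte char #1 = D1 93.
Offset 2: leading byte 0xF4 = 11110100 → 4-byte char #2 = F4 80 A2 B7.
Offset 6: leading byte 0xF2 = 11110010 → 4-byte char #3 = F2 B7 91 BA.
Offset 10: leading byte 0x2D = 00101101 → 1-byte char #4 = 2D.
Offset 11: leading byte 0xF0 = 11110000 → 4-byte char #5 = F0 90 8C 8D.
Offset 15: leading byte 0xC3 = 11000011 → 2-byte char #6 = C3 AD.
Offset 17: leading byte 0xCD = 11001101 → 2-byte char #7 = CD BE.
Leading byte 0xCD = 11001101 matches 110xxxxx → 2-byte sequence.
Byte 1: 0xCD = 11001101, payload 01101 (5 bits).
Byte 2: 0xBE = 10111110 (10xxxxxx ✓), payload 111110.
Concatenate: 01101111110 = 0x37E (11 bits → U+037E).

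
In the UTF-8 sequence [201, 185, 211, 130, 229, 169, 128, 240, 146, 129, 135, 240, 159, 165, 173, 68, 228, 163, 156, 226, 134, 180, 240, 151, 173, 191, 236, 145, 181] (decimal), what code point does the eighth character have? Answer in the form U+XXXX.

U+21B4

Offset 0: leading byte 0xC9 = 11001001 → 2-byte char #1 = C9 B9.
Offset 2: leading byte 0xD3 = 11010011 → 2-byte char #2 = D3 82.
Offset 4: leading byte 0xE5 = 11100101 → 3-byte char #3 = E5 A9 80.
Offset 7: leading byte 0xF0 = 11110000 → 4-byte char #4 = F0 92 81 87.
Offset 11: leading byte 0xF0 = 11110000 → 4-byte char #5 = F0 9F A5 AD.
Offset 15: leading byte 0x44 = 01000100 → 1-byte char #6 = 44.
Offset 16: leading byte 0xE4 = 11100100 → 3-byte char #7 = E4 A3 9C.
Offset 19: leading byte 0xE2 = 11100010 → 3-byte char #8 = E2 86 B4.
Leading byte 0xE2 = 11100010 matches 1110xxxx → 3-byte sequence.
Byte 1: 0xE2 = 11100010, payload 0010 (4 bits).
Byte 2: 0x86 = 10000110 (10xxxxxx ✓), payload 000110.
Byte 3: 0xB4 = 10110100 (10xxxxxx ✓), payload 110100.
Concatenate: 0010000110110100 = 0x21B4 (16 bits → U+21B4).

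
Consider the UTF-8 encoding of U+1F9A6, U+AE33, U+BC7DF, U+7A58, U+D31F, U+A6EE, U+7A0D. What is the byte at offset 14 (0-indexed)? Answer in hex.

U+1F9A6 → 4-byte form F0 9F A6 A6 at offsets 0–3.
U+AE33 → 3-byte form EA B8 B3 at offsets 4–6.
U+BC7DF → 4-byte form F2 BC 9F 9F at offsets 7–10.
U+7A58 → 3-byte form E7 A9 98 at offsets 11–13.
U+D31F → 3-byte form ED 8C 9F at offsets 14–16.
Offset 14 falls in char 5's range; it's byte 1 of ED 8C 9F = 0xED.

0xED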